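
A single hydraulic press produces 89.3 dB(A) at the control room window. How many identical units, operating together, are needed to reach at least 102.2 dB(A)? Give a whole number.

The shortfall is 102.2 − 89.3 = 12.9 dB, and N units add 10·log₁₀ N, so need 10·log₁₀ N ≥ 12.9.
N ≥ 10^(12.9/10) = 19.498, so N = 20.

20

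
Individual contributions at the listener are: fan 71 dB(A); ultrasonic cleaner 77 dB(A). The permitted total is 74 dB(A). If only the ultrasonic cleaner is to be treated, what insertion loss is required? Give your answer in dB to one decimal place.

Everything except the ultrasonic cleaner sums to 10^(71/10) = 1.259e+07 in linear terms, 71.00 dB(A).
The limit corresponds to 10^(74/10) = 2.512e+07; subtracting the fixed part leaves 1.253e+07 for the ultrasonic cleaner, i.e. 70.98 dB(A).
So the ultrasonic cleaner must be reduced from 77 to 70.98 dB(A): IL = 6.02 dB.

6.0 dB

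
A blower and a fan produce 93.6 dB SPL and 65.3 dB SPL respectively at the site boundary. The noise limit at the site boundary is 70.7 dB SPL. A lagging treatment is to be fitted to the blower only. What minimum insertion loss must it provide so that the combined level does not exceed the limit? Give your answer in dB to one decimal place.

24.4 dB

Fixed contribution from the other source: Σ 10^(L/10) = 10^(65.3/10) = 3.388e+06 (65.30 dB SPL).
To meet 70.7 dB SPL overall, the treated blower may contribute at most 10^(70.7/10) − 3.388e+06 = 8.361e+06, i.e. 69.22 dB SPL.
So the blower must be reduced from 93.6 to 69.22 dB SPL: IL = 24.38 dB.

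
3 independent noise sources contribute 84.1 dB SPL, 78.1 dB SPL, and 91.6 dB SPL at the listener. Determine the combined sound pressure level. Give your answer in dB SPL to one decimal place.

Incoherent sources combine by intensity addition: L_total = 10·log₁₀(Σ 10^(L_i/10)).
Σ 10^(L/10) = 10^(84.1/10) + 10^(78.1/10) + 10^(91.6/10) = 1.767e+09.
L_total = 10·log₁₀(1.767e+09) = 92.47 dB SPL.

92.5 dB SPL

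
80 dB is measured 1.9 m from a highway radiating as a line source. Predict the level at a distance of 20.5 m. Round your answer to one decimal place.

For a line source, L₂ = L₁ − 10·log₁₀(r₂/r₁).
L₂ = 80 − 10·log₁₀(20.5/1.9) = 80 − 10.330 = 69.67 dB.

69.7 dB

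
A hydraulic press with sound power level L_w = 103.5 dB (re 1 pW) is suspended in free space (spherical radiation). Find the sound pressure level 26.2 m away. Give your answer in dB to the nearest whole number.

64 dB

The power spreads over a sphere of area 4π·r², so L_p = L_w − 10·log₁₀(4π·r²).
4π·r² = 8626 m², 10·log₁₀ of that is 39.358 dB.
L_p = 103.5 − 39.358 = 64.14 dB.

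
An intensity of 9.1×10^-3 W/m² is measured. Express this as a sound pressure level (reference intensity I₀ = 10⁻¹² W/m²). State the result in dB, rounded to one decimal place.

99.6 dB

Dividing by I₀ shifts the exponent by 12: I/I₀ = 9.1×10^9.
L = 10·(0.9590 + 9) = 99.59 dB.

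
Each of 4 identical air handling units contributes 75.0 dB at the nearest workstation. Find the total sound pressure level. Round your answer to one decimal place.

81.0 dB

With 4 equal, uncorrelated contributions the intensity is 4× that of one unit, giving a rise of 10·log₁₀ 4.
L_total = 75.0 + 10·log₁₀(4) = 75.0 + 6.021 = 81.02 dB.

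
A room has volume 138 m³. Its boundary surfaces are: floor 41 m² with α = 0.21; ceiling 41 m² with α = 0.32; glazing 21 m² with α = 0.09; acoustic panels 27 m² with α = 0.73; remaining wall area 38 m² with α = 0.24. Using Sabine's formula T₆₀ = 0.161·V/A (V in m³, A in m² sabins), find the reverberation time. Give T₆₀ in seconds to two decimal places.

0.42 s

Total absorption A = 41·0.21 + 41·0.32 + 21·0.09 + 27·0.73 + 38·0.24 = 52.45 m² sabins.
T₆₀ = 0.161 × 138 / 52.45 = 0.424 s.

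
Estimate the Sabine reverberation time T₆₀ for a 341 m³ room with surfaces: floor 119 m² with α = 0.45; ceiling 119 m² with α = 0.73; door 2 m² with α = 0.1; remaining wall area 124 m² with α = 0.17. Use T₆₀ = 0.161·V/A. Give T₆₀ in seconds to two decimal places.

Summing Sᵢαᵢ: 119·0.45 + 119·0.73 + 2·0.1 + 124·0.17 = 161.70 m².
T₆₀ = 0.161·V/A = 0.161·341/161.70 = 0.340 s.

0.34 s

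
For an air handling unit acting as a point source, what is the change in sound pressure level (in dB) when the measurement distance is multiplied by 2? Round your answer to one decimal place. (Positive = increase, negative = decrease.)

-6.0 dB

A point source loses 6 dB per doubling of distance; generally ΔL = −20·log₁₀(r₂/r₁).
ΔL = −20·log₁₀(2) = -6.02 dB.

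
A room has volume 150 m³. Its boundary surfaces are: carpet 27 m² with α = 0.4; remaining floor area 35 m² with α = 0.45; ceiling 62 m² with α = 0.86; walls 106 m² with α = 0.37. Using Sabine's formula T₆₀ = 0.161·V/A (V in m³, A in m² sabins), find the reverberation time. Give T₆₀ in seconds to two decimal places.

Summing Sᵢαᵢ: 27·0.4 + 35·0.45 + 62·0.86 + 106·0.37 = 119.09 m².
T₆₀ = 0.161·V/A = 0.161·150/119.09 = 0.203 s.

0.20 s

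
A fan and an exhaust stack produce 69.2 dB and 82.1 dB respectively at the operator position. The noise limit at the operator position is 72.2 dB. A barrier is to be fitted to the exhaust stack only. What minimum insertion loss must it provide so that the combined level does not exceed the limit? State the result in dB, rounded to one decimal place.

12.9 dB

The untreated sources together contribute 10^(69.2/10) = 8.318e+06, i.e. 69.20 dB.
To meet 72.2 dB overall, the treated exhaust stack may contribute at most 10^(72.2/10) − 8.318e+06 = 8.278e+06, i.e. 69.18 dB.
So the exhaust stack must be reduced from 82.1 to 69.18 dB: IL = 12.92 dB.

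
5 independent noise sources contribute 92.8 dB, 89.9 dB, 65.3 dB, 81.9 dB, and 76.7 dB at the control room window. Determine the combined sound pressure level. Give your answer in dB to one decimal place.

94.9 dB

Incoherent sources combine by intensity addition: L_total = 10·log₁₀(Σ 10^(L_i/10)).
Σ 10^(L/10) = 10^(92.8/10) + 10^(89.9/10) + 10^(65.3/10) + 10^(81.9/10) + 10^(76.7/10) = 3.088e+09.
L_total = 10·log₁₀(3.088e+09) = 94.90 dB.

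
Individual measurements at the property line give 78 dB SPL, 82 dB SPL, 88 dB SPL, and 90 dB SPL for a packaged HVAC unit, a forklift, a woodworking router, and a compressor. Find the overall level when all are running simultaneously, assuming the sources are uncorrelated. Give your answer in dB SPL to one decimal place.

92.7 dB SPL

Incoherent sources combine by intensity addition: L_total = 10·log₁₀(Σ 10^(L_i/10)).
Σ 10^(L/10) = 10^(78/10) + 10^(82/10) + 10^(88/10) + 10^(90/10) = 1.853e+09.
L_total = 10·log₁₀(1.853e+09) = 92.68 dB SPL.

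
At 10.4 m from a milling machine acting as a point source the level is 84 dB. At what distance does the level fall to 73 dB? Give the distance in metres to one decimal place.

36.9 m

Point-source spreading drops the level by 20·log₁₀(r₂/r₁); inverting, r₂/r₁ = 10^(ΔL/20).
r₂ = 10.4·10^((84−73)/20) = 10.4·10^(11.0/20) = 36.90 m.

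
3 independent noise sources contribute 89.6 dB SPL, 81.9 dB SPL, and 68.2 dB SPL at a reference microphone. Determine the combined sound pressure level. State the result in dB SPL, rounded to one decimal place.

Incoherent sources combine by intensity addition: L_total = 10·log₁₀(Σ 10^(L_i/10)).
Σ 10^(L/10) = 10^(89.6/10) + 10^(81.9/10) + 10^(68.2/10) = 1.073e+09.
L_total = 10·log₁₀(1.073e+09) = 90.31 dB SPL.

90.3 dB SPL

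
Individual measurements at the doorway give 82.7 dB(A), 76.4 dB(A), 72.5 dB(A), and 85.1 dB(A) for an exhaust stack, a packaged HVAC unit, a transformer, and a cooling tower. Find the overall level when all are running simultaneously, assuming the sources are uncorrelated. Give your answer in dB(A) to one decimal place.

For uncorrelated sources the intensities add, so convert each level to linear form, sum, and take 10·log₁₀ of the total.
Σ 10^(L/10) = 10^(82.7/10) + 10^(76.4/10) + 10^(72.5/10) + 10^(85.1/10) = 5.712e+08.
L_total = 10·log₁₀(5.712e+08) = 87.57 dB(A).

87.6 dB(A)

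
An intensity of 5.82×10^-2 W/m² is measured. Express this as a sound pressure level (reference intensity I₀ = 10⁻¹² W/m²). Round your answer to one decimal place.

Dividing by I₀ shifts the exponent by 12: I/I₀ = 5.82×10^10.
L = 10·(0.7649 + 10) = 107.65 dB.

107.6 dB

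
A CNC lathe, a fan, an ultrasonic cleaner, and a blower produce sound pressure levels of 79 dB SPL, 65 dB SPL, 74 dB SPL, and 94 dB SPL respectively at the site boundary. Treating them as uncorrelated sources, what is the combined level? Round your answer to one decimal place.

Incoherent sources combine by intensity addition: L_total = 10·log₁₀(Σ 10^(L_i/10)).
Σ 10^(L/10) = 10^(79/10) + 10^(65/10) + 10^(74/10) + 10^(94/10) = 2.620e+09.
L_total = 10·log₁₀(2.620e+09) = 94.18 dB SPL.

94.2 dB SPL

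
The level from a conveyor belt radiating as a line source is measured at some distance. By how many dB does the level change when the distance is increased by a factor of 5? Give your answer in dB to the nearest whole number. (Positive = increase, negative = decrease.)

Line-source spreading: ΔL = −10·log₁₀(r₂/r₁).
ΔL = −10·log₁₀(5) = -6.99 dB.

-7 dB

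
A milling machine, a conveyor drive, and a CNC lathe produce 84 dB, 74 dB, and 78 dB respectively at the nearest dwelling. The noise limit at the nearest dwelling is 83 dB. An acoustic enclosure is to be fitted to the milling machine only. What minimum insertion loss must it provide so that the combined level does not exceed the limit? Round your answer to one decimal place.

3.5 dB

The untreated sources together contribute 10^(74/10) + 10^(78/10) = 8.821e+07, i.e. 79.46 dB.
To meet 83 dB overall, the treated milling machine may contribute at most 10^(83/10) − 8.821e+07 = 1.113e+08, i.e. 80.47 dB.
Required insertion loss = 84 − 80.47 = 3.53 dB.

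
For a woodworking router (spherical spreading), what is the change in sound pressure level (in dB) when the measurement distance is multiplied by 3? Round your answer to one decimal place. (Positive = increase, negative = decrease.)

Point-source spreading: ΔL = −20·log₁₀(r₂/r₁).
ΔL = −20·log₁₀(3) = -9.54 dB.

-9.5 dB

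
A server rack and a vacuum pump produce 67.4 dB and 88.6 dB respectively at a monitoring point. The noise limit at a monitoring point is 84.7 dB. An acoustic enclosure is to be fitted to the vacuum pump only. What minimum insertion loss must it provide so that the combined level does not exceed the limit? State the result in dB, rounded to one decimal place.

The untreated sources together contribute 10^(67.4/10) = 5.495e+06, i.e. 67.40 dB.
The limit corresponds to 10^(84.7/10) = 2.951e+08; subtracting the fixed part leaves 2.896e+08 for the vacuum pump, i.e. 84.62 dB.
So the vacuum pump must be reduced from 88.6 to 84.62 dB: IL = 3.98 dB.

4.0 dB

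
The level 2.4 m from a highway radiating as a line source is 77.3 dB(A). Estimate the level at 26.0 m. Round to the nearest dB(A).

67 dB(A)

For a line source, L₂ = L₁ − 10·log₁₀(r₂/r₁).
L₂ = 77.3 − 10·log₁₀(26.0/2.4) = 77.3 − 10.348 = 66.95 dB(A).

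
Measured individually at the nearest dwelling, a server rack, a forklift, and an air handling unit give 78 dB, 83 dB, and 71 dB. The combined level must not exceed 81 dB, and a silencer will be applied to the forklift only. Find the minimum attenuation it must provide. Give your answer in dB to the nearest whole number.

6 dB

Everything except the forklift sums to 10^(78/10) + 10^(71/10) = 7.568e+07 in linear terms, 78.79 dB.
To meet 81 dB overall, the treated forklift may contribute at most 10^(81/10) − 7.568e+07 = 5.021e+07, i.e. 77.01 dB.
Required insertion loss = 83 − 77.01 = 5.99 dB.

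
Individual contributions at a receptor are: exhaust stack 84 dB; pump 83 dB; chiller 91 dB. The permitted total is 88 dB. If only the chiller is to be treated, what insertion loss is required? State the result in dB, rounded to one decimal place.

8.4 dB

Everything except the chiller sums to 10^(84/10) + 10^(83/10) = 4.507e+08 in linear terms, 86.54 dB.
To meet 88 dB overall, the treated chiller may contribute at most 10^(88/10) − 4.507e+08 = 1.802e+08, i.e. 82.56 dB.
Required insertion loss = 91 − 82.56 = 8.44 dB.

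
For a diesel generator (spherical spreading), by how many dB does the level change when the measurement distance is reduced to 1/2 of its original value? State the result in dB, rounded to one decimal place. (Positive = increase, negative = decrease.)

+6.0 dB

With spherical spreading the level changes by −20·log₁₀(r₂/r₁).
ΔL = −20·log₁₀(0.5) = +6.02 dB.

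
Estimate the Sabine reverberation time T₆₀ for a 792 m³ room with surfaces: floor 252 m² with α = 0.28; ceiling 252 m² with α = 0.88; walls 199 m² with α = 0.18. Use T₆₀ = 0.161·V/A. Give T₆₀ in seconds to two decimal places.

Total absorption A = 252·0.28 + 252·0.88 + 199·0.18 = 328.14 m² sabins.
T₆₀ = 0.161·V/A = 0.161·792/328.14 = 0.389 s.

0.39 s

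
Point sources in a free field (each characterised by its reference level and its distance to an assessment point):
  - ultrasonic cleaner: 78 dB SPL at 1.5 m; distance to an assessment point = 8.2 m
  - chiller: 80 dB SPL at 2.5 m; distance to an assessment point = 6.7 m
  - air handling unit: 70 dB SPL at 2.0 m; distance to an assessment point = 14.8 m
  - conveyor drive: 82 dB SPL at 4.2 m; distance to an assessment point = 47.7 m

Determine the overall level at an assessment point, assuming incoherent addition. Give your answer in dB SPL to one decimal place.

Apply inverse-square spreading to bring every level to the receiver, then sum 10^(L/10).
ultrasonic cleaner: 78 − 20·log₁₀(8.2/1.5) = 78 − 14.75 = 63.25 dB SPL.
chiller: 80 − 20·log₁₀(6.7/2.5) = 80 − 8.56 = 71.44 dB SPL.
air handling unit: 70 − 20·log₁₀(14.8/2.0) = 70 − 17.38 = 52.62 dB SPL.
conveyor drive: 82 − 20·log₁₀(47.7/4.2) = 82 − 21.11 = 60.89 dB SPL.
Σ 10^(L/10) = 1.745e+07 → L_total = 10·log₁₀(1.745e+07) = 72.42 dB SPL.

72.4 dB SPL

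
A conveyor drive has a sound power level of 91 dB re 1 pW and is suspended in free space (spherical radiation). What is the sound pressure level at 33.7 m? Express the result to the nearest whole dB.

L_p = L_w − 10·log₁₀(4π·r²) with r = 33.7 m.
4π·r² = 1.427e+04 m², 10·log₁₀ of that is 41.545 dB.
L_p = 91 − 41.545 = 49.46 dB.

49 dB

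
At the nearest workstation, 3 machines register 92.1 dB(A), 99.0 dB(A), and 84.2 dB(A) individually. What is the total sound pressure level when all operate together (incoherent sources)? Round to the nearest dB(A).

100 dB(A)

For uncorrelated sources the intensities add, so convert each level to linear form, sum, and take 10·log₁₀ of the total.
Σ 10^(L/10) = 10^(92.1/10) + 10^(99.0/10) + 10^(84.2/10) = 9.828e+09.
L_total = 10·log₁₀(9.828e+09) = 99.92 dB(A).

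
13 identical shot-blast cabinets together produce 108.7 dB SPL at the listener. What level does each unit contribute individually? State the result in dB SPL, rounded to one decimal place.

97.6 dB SPL

Dividing the total intensity by 13 lowers the level by 10·log₁₀ 13 = 11.139 dB: L₁ = 108.7 − 11.139.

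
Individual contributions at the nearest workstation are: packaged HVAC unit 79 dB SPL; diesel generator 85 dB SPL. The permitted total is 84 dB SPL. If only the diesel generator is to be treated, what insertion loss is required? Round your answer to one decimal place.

2.7 dB

Fixed contribution from the other source: Σ 10^(L/10) = 10^(79/10) = 7.943e+07 (79.00 dB SPL).
The limit corresponds to 10^(84/10) = 2.512e+08; subtracting the fixed part leaves 1.718e+08 for the diesel generator, i.e. 82.35 dB SPL.
So the diesel generator must be reduced from 85 to 82.35 dB SPL: IL = 2.65 dB.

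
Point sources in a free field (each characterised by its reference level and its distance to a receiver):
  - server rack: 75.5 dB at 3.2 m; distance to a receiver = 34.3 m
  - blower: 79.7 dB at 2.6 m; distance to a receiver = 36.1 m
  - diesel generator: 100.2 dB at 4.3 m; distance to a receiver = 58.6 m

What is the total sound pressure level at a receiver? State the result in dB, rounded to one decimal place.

First find each source's level at the receiver (point-source: −20·log₁₀(r/r_ref)), then combine on an intensity basis.
server rack: 75.5 − 20·log₁₀(34.3/3.2) = 75.5 − 20.60 = 54.90 dB.
blower: 79.7 − 20·log₁₀(36.1/2.6) = 79.7 − 22.85 = 56.85 dB.
diesel generator: 100.2 − 20·log₁₀(58.6/4.3) = 100.2 − 22.69 = 77.51 dB.
Σ 10^(L/10) = 5.718e+07 → L_total = 10·log₁₀(5.718e+07) = 77.57 dB.

77.6 dB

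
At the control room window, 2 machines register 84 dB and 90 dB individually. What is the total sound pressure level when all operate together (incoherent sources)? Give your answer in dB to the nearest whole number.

91 dB

Incoherent sources combine by intensity addition: L_total = 10·log₁₀(Σ 10^(L_i/10)).
Σ 10^(L/10) = 10^(84/10) + 10^(90/10) = 1.251e+09.
L_total = 10·log₁₀(1.251e+09) = 90.97 dB.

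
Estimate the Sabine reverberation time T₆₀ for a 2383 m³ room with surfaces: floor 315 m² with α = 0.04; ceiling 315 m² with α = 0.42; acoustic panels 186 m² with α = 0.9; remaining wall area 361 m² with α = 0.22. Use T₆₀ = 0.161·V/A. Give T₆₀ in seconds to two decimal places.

Summing Sᵢαᵢ: 315·0.04 + 315·0.42 + 186·0.9 + 361·0.22 = 391.72 m².
T₆₀ = 0.161 × 2383 / 391.72 = 0.979 s.

0.98 s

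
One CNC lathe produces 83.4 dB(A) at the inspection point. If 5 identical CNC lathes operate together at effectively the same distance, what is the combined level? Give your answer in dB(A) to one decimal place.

N identical incoherent sources raise the level by 10·log₁₀ N.
L_total = 83.4 + 10·log₁₀(5) = 83.4 + 6.990 = 90.39 dB(A).

90.4 dB(A)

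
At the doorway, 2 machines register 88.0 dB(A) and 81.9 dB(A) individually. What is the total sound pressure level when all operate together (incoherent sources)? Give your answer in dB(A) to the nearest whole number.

89 dB(A)

For uncorrelated sources the intensities add, so convert each level to linear form, sum, and take 10·log₁₀ of the total.
Σ 10^(L/10) = 10^(88.0/10) + 10^(81.9/10) = 7.858e+08.
L_total = 10·log₁₀(7.858e+08) = 88.95 dB(A).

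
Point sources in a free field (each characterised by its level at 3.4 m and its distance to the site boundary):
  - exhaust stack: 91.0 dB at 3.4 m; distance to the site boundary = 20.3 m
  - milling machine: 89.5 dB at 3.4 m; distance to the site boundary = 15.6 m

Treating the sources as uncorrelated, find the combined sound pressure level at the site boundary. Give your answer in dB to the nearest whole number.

79 dB

Apply inverse-square spreading to bring every level to the receiver, then sum 10^(L/10).
exhaust stack: 91.0 − 20·log₁₀(20.3/3.4) = 91.0 − 15.52 = 75.48 dB.
milling machine: 89.5 − 20·log₁₀(15.6/3.4) = 89.5 − 13.23 = 76.27 dB.
Σ 10^(L/10) = 7.765e+07 → L_total = 10·log₁₀(7.765e+07) = 78.90 dB.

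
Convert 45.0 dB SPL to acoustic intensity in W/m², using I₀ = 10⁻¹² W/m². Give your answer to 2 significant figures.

L = 10·log₁₀(I/I₀) ⇒ I = I₀·10^(L/10) = 10⁻¹² × 10^4.50.

3.2e-08 W/m²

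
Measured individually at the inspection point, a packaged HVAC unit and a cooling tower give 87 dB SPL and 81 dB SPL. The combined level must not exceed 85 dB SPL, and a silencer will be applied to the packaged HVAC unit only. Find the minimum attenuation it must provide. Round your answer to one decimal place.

Fixed contribution from the other source: Σ 10^(L/10) = 10^(81/10) = 1.259e+08 (81.00 dB SPL).
To meet 85 dB SPL overall, the treated packaged HVAC unit may contribute at most 10^(85/10) − 1.259e+08 = 1.903e+08, i.e. 82.80 dB SPL.
Required insertion loss = 87 − 82.80 = 4.20 dB.

4.2 dB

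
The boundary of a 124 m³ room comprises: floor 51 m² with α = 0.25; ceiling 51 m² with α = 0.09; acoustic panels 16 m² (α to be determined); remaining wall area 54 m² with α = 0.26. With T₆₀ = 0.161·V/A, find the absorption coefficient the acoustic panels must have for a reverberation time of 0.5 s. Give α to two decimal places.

0.53

Required total absorption A = 0.161·124/0.5 = 39.93 m².
Absorption from the other surfaces = 51·0.25 + 51·0.09 + 54·0.26 = 31.38 m², so the acoustic panels must supply 8.55 m² over 16 m².
α = 8.55/16 = 0.534.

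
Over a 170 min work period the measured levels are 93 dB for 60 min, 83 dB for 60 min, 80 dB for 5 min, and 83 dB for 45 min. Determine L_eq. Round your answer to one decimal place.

89.2 dB

The energy average is taken in the linear domain: L_eq = 10·log₁₀[(Σ tᵢ·10^(Lᵢ/10))/T], T = 170 min.
Σ tᵢ·10^(Lᵢ/10) = 60·10^(93/10) + 60·10^(83/10) + 5·10^(80/10) + 45·10^(83/10) = 1.412e+11.
L_eq = 10·log₁₀(1.412e+11/170) = 89.19 dB.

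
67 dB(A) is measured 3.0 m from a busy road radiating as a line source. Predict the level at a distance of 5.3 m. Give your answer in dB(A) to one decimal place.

Cylindrical spreading from a line source gives a 10·log₁₀(r₂/r₁) drop.
L₂ = 67 − 10·log₁₀(5.3/3.0) = 67 − 2.472 = 64.53 dB(A).

64.5 dB(A)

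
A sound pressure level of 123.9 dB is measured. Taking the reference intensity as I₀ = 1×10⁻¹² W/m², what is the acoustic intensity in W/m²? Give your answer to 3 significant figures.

2.45 W/m²

L = 10·log₁₀(I/I₀) ⇒ I = I₀·10^(L/10) = 10⁻¹² × 10^12.39.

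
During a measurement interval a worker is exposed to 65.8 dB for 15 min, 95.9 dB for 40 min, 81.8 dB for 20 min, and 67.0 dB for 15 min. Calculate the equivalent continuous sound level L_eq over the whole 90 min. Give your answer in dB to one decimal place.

The energy average is taken in the linear domain: L_eq = 10·log₁₀[(Σ tᵢ·10^(Lᵢ/10))/T], T = 90 min.
Σ tᵢ·10^(Lᵢ/10) = 15·10^(65.8/10) + 40·10^(95.9/10) + 20·10^(81.8/10) + 15·10^(67.0/10) = 1.588e+11.
L_eq = 10·log₁₀(1.588e+11/90) = 92.47 dB.

92.5 dB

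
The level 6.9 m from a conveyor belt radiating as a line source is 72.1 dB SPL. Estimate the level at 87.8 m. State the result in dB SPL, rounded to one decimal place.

61.1 dB SPL

For a line source, L₂ = L₁ − 10·log₁₀(r₂/r₁).
L₂ = 72.1 − 10·log₁₀(87.8/6.9) = 72.1 − 11.046 = 61.05 dB SPL.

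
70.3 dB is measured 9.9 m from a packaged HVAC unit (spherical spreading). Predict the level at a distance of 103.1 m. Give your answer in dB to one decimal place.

Point-source attenuation: ΔL = 20·log₁₀(r₂/r₁) = 20·log₁₀(103.1/9.9) = 20.352 dB.
L₂ = 70.3 − 20·log₁₀(103.1/9.9) = 70.3 − 20.352 = 49.95 dB.

49.9 dB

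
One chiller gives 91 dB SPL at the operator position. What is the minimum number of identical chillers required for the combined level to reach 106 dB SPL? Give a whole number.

The shortfall is 106 − 91 = 15.0 dB, and N units add 10·log₁₀ N, so need 10·log₁₀ N ≥ 15.0.
N ≥ 10^(15.0/10) = 31.623, so N = 32.

32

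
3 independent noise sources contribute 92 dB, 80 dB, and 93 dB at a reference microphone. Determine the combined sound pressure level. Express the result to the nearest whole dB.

96 dB

For uncorrelated sources the intensities add, so convert each level to linear form, sum, and take 10·log₁₀ of the total.
Σ 10^(L/10) = 10^(92/10) + 10^(80/10) + 10^(93/10) = 3.680e+09.
L_total = 10·log₁₀(3.680e+09) = 95.66 dB.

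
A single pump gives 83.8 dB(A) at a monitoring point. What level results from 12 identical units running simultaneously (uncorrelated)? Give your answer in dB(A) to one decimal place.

94.6 dB(A)

N identical incoherent sources raise the level by 10·log₁₀ N.
L_total = 83.8 + 10·log₁₀(12) = 83.8 + 10.792 = 94.59 dB(A).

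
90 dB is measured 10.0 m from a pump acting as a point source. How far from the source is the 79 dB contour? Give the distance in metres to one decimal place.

The 11.0 dB drop corresponds to a distance ratio of 10^(11.0/20) for a point source.
r₂ = 10.0·10^((90−79)/20) = 10.0·10^(11.0/20) = 35.48 m.

35.5 m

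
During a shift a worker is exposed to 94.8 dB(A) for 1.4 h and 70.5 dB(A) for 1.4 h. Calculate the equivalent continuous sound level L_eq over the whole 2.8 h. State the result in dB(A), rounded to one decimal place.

The energy average is taken in the linear domain: L_eq = 10·log₁₀[(Σ tᵢ·10^(Lᵢ/10))/T], T = 2.8 h.
Σ tᵢ·10^(Lᵢ/10) = 1.4·10^(94.8/10) + 1.4·10^(70.5/10) = 4.244e+09.
L_eq = 10·log₁₀(4.244e+09/2.8) = 91.81 dB(A).

91.8 dB(A)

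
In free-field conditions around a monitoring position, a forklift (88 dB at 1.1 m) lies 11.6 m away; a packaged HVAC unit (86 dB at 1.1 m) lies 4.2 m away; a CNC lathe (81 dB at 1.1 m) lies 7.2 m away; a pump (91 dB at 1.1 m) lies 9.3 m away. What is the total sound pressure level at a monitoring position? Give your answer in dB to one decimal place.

Propagate each source to the receiver with L = L_ref − 20·log₁₀(r/r_ref), then add intensities.
forklift: 88 − 20·log₁₀(11.6/1.1) = 88 − 20.46 = 67.54 dB.
packaged HVAC unit: 86 − 20·log₁₀(4.2/1.1) = 86 − 11.64 = 74.36 dB.
CNC lathe: 81 − 20·log₁₀(7.2/1.1) = 81 − 16.32 = 64.68 dB.
pump: 91 − 20·log₁₀(9.3/1.1) = 91 − 18.54 = 72.46 dB.
Σ 10^(L/10) = 5.353e+07 → L_total = 10·log₁₀(5.353e+07) = 77.29 dB.

77.3 dB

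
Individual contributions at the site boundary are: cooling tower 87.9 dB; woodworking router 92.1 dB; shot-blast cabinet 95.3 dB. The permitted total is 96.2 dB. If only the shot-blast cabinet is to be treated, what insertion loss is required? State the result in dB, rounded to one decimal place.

The untreated sources together contribute 10^(87.9/10) + 10^(92.1/10) = 2.238e+09, i.e. 93.50 dB.
The limit corresponds to 10^(96.2/10) = 4.169e+09; subtracting the fixed part leaves 1.930e+09 for the shot-blast cabinet, i.e. 92.86 dB.
Required insertion loss = 95.3 − 92.86 = 2.44 dB.

2.4 dB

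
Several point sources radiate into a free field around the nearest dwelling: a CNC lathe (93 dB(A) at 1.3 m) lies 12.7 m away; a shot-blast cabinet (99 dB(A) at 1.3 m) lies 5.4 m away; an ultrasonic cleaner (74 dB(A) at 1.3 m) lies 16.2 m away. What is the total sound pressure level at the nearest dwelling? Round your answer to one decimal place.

86.8 dB(A)

First find each source's level at the receiver (point-source: −20·log₁₀(r/r_ref)), then combine on an intensity basis.
CNC lathe: 93 − 20·log₁₀(12.7/1.3) = 93 − 19.80 = 73.20 dB(A).
shot-blast cabinet: 99 − 20·log₁₀(5.4/1.3) = 99 − 12.37 = 86.63 dB(A).
ultrasonic cleaner: 74 − 20·log₁₀(16.2/1.3) = 74 − 21.91 = 52.09 dB(A).
Σ 10^(L/10) = 4.814e+08 → L_total = 10·log₁₀(4.814e+08) = 86.83 dB(A).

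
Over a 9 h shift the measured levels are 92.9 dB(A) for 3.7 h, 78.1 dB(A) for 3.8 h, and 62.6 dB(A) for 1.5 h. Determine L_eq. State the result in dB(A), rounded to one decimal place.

The energy average is taken in the linear domain: L_eq = 10·log₁₀[(Σ tᵢ·10^(Lᵢ/10))/T], T = 9 h.
Σ tᵢ·10^(Lᵢ/10) = 3.7·10^(92.9/10) + 3.8·10^(78.1/10) + 1.5·10^(62.6/10) = 7.463e+09.
L_eq = 10·log₁₀(7.463e+09/9) = 89.19 dB(A).

89.2 dB(A)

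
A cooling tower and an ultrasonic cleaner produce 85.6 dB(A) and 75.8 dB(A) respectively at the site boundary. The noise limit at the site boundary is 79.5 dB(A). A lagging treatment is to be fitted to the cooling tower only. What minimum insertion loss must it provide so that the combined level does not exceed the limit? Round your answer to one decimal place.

8.5 dB

The untreated sources together contribute 10^(75.8/10) = 3.802e+07, i.e. 75.80 dB(A).
To meet 79.5 dB(A) overall, the treated cooling tower may contribute at most 10^(79.5/10) − 3.802e+07 = 5.111e+07, i.e. 77.08 dB(A).
So the cooling tower must be reduced from 85.6 to 77.08 dB(A): IL = 8.52 dB.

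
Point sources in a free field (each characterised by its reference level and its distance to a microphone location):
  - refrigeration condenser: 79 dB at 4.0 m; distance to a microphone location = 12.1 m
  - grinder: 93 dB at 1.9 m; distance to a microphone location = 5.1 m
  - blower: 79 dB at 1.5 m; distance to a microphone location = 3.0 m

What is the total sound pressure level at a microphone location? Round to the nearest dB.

First find each source's level at the receiver (point-source: −20·log₁₀(r/r_ref)), then combine on an intensity basis.
refrigeration condenser: 79 − 20·log₁₀(12.1/4.0) = 79 − 9.61 = 69.39 dB.
grinder: 93 − 20·log₁₀(5.1/1.9) = 93 − 8.58 = 84.42 dB.
blower: 79 − 20·log₁₀(3.0/1.5) = 79 − 6.02 = 72.98 dB.
Σ 10^(L/10) = 3.055e+08 → L_total = 10·log₁₀(3.055e+08) = 84.85 dB.

85 dB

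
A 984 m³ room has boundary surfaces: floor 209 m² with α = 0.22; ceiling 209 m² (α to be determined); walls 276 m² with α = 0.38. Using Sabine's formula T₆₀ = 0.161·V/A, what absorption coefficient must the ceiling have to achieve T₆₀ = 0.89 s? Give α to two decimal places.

0.13

A = 0.161·V/T₆₀ = 0.161·984/0.89 = 178.00 m² sabins.
Absorption from the other surfaces = 209·0.22 + 276·0.38 = 150.86 m², so the ceiling must supply 27.14 m² over 209 m².
α = 27.14/209 = 0.130.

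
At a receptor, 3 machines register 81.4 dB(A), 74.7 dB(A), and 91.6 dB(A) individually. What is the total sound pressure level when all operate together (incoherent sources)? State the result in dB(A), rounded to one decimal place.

Incoherent sources combine by intensity addition: L_total = 10·log₁₀(Σ 10^(L_i/10)).
Σ 10^(L/10) = 10^(81.4/10) + 10^(74.7/10) + 10^(91.6/10) = 1.613e+09.
L_total = 10·log₁₀(1.613e+09) = 92.08 dB(A).

92.1 dB(A)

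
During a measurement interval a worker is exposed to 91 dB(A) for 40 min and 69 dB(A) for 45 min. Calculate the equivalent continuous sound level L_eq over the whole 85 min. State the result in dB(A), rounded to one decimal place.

87.8 dB(A)

Weight each interval's intensity by its duration and average over T = 85 min:
Σ tᵢ·10^(Lᵢ/10) = 40·10^(91/10) + 45·10^(69/10) = 5.071e+10.
L_eq = 10·log₁₀(5.071e+10/85) = 87.76 dB(A).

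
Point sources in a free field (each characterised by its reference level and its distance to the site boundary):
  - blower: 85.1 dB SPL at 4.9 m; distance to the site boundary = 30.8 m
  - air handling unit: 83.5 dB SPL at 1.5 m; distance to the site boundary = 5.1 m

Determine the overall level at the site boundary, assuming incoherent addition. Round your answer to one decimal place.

Propagate each source to the receiver with L = L_ref − 20·log₁₀(r/r_ref), then add intensities.
blower: 85.1 − 20·log₁₀(30.8/4.9) = 85.1 − 15.97 = 69.13 dB SPL.
air handling unit: 83.5 − 20·log₁₀(5.1/1.5) = 83.5 − 10.63 = 72.87 dB SPL.
Σ 10^(L/10) = 2.756e+07 → L_total = 10·log₁₀(2.756e+07) = 74.40 dB SPL.

74.4 dB SPL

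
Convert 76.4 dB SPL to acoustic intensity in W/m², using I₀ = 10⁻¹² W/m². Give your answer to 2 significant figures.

L = 10·log₁₀(I/I₀) ⇒ I = I₀·10^(L/10) = 10⁻¹² × 10^7.64.

4.4e-05 W/m²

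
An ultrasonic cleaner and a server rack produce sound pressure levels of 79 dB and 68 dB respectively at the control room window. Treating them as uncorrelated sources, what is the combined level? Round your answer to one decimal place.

For uncorrelated sources the intensities add, so convert each level to linear form, sum, and take 10·log₁₀ of the total.
Σ 10^(L/10) = 10^(79/10) + 10^(68/10) = 8.574e+07.
L_total = 10·log₁₀(8.574e+07) = 79.33 dB.

79.3 dB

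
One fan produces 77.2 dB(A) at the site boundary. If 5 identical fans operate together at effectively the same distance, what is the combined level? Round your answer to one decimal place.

84.2 dB(A)

L_total = L₁ + 10·log₁₀ N for N identical incoherent sources.
L_total = 77.2 + 10·log₁₀(5) = 77.2 + 6.990 = 84.19 dB(A).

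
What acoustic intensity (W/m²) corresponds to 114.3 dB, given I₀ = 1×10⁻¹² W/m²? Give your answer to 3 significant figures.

I/I₀ = 10^(114.3/10) = 2.692e+11, so I = 2.692e+11 × 10⁻¹² W/m².

0.269 W/m²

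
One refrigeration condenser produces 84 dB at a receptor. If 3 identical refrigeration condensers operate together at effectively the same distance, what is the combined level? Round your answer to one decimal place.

88.8 dB

L_total = L₁ + 10·log₁₀ N for N identical incoherent sources.
L_total = 84 + 10·log₁₀(3) = 84 + 4.771 = 88.77 dB.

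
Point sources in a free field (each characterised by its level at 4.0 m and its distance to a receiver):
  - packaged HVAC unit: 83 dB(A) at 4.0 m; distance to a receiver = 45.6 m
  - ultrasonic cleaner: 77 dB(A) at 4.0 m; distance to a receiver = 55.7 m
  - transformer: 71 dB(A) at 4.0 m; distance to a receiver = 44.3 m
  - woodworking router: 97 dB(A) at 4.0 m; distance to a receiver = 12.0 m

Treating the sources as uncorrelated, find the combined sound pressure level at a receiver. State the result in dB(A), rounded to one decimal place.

87.5 dB(A)

Propagate each source to the receiver with L = L_ref − 20·log₁₀(r/r_ref), then add intensities.
packaged HVAC unit: 83 − 20·log₁₀(45.6/4.0) = 83 − 21.14 = 61.86 dB(A).
ultrasonic cleaner: 77 − 20·log₁₀(55.7/4.0) = 77 − 22.88 = 54.12 dB(A).
transformer: 71 − 20·log₁₀(44.3/4.0) = 71 − 20.89 = 50.11 dB(A).
woodworking router: 97 − 20·log₁₀(12.0/4.0) = 97 − 9.54 = 87.46 dB(A).
Σ 10^(L/10) = 5.588e+08 → L_total = 10·log₁₀(5.588e+08) = 87.47 dB(A).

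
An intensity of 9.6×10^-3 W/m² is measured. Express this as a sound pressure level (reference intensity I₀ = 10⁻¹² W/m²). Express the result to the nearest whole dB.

100 dB

Dividing by I₀ shifts the exponent by 12: I/I₀ = 9.6×10^9.
L = 10·(0.9823 + 9) = 99.82 dB.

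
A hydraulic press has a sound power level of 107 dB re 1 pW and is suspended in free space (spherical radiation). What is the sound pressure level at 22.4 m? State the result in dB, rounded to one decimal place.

69.0 dB

L_p = L_w − 10·log₁₀(4π·r²) with r = 22.4 m.
4π·r² = 6305 m², 10·log₁₀ of that is 37.997 dB.
L_p = 107 − 37.997 = 69.00 dB.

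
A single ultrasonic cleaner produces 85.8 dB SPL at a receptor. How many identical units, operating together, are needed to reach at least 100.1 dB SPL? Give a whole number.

27

N identical sources give L₁ + 10·log₁₀ N, so require 10·log₁₀ N ≥ 100.1 − 85.8 = 14.3 dB.
N ≥ 10^(14.3/10) = 26.915, so N = 27.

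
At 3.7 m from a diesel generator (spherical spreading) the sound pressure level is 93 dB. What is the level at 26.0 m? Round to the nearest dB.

Point-source attenuation: ΔL = 20·log₁₀(r₂/r₁) = 20·log₁₀(26.0/3.7) = 16.935 dB.
L₂ = 93 − 20·log₁₀(26.0/3.7) = 93 − 16.935 = 76.06 dB.

76 dB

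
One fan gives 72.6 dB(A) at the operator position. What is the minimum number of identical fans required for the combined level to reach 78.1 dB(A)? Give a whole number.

N identical sources give L₁ + 10·log₁₀ N, so require 10·log₁₀ N ≥ 78.1 − 72.6 = 5.5 dB.
N ≥ 10^(5.5/10) = 3.548, so N = 4.

4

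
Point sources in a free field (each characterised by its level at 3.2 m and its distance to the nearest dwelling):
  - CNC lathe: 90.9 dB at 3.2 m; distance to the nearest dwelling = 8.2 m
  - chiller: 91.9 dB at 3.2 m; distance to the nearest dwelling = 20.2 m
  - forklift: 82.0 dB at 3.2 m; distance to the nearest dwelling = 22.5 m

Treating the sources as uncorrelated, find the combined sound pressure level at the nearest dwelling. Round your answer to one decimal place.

83.6 dB

Apply inverse-square spreading to bring every level to the receiver, then sum 10^(L/10).
CNC lathe: 90.9 − 20·log₁₀(8.2/3.2) = 90.9 − 8.17 = 82.73 dB.
chiller: 91.9 − 20·log₁₀(20.2/3.2) = 91.9 − 16.00 = 75.90 dB.
forklift: 82.0 − 20·log₁₀(22.5/3.2) = 82.0 − 16.94 = 65.06 dB.
Σ 10^(L/10) = 2.294e+08 → L_total = 10·log₁₀(2.294e+08) = 83.61 dB.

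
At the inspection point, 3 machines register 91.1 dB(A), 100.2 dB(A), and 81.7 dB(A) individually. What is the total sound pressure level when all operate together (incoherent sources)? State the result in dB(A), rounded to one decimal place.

100.8 dB(A)

For uncorrelated sources the intensities add, so convert each level to linear form, sum, and take 10·log₁₀ of the total.
Σ 10^(L/10) = 10^(91.1/10) + 10^(100.2/10) + 10^(81.7/10) = 1.191e+10.
L_total = 10·log₁₀(1.191e+10) = 100.76 dB(A).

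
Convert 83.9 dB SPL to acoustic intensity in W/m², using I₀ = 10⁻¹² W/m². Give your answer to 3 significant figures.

0.000245 W/m²

I/I₀ = 10^(83.9/10) = 2.455e+08, so I = 2.455e+08 × 10⁻¹² W/m².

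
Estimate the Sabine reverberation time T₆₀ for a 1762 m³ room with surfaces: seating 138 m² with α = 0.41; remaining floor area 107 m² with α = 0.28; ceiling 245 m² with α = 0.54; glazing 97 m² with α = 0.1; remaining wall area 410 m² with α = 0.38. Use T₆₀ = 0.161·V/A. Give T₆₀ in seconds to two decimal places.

Total absorption A = 138·0.41 + 107·0.28 + 245·0.54 + 97·0.1 + 410·0.38 = 384.34 m² sabins.
T₆₀ = 0.161·V/A = 0.161·1762/384.34 = 0.738 s.

0.74 s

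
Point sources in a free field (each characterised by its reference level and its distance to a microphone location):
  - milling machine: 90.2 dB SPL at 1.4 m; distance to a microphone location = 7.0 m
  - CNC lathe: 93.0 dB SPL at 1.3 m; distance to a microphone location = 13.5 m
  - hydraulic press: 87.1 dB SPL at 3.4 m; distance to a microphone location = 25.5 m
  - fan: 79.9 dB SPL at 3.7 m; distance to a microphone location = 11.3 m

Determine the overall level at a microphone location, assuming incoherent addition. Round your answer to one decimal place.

79.0 dB SPL

Propagate each source to the receiver with L = L_ref − 20·log₁₀(r/r_ref), then add intensities.
milling machine: 90.2 − 20·log₁₀(7.0/1.4) = 90.2 − 13.98 = 76.22 dB SPL.
CNC lathe: 93.0 − 20·log₁₀(13.5/1.3) = 93.0 − 20.33 = 72.67 dB SPL.
hydraulic press: 87.1 − 20·log₁₀(25.5/3.4) = 87.1 − 17.50 = 69.60 dB SPL.
fan: 79.9 − 20·log₁₀(11.3/3.7) = 79.9 − 9.70 = 70.20 dB SPL.
Σ 10^(L/10) = 7.998e+07 → L_total = 10·log₁₀(7.998e+07) = 79.03 dB SPL.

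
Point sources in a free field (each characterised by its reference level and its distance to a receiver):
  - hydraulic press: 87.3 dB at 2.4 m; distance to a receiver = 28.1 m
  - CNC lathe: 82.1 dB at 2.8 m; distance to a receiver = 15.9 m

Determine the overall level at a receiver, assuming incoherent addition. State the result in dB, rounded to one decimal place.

69.5 dB

First find each source's level at the receiver (point-source: −20·log₁₀(r/r_ref)), then combine on an intensity basis.
hydraulic press: 87.3 − 20·log₁₀(28.1/2.4) = 87.3 − 21.37 = 65.93 dB.
CNC lathe: 82.1 − 20·log₁₀(15.9/2.8) = 82.1 − 15.08 = 67.02 dB.
Σ 10^(L/10) = 8.947e+06 → L_total = 10·log₁₀(8.947e+06) = 69.52 dB.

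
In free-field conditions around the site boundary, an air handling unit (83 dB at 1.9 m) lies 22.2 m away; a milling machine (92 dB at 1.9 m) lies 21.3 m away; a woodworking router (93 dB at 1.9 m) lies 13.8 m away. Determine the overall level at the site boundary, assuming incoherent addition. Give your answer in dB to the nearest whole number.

77 dB

Apply inverse-square spreading to bring every level to the receiver, then sum 10^(L/10).
air handling unit: 83 − 20·log₁₀(22.2/1.9) = 83 − 21.35 = 61.65 dB.
milling machine: 92 − 20·log₁₀(21.3/1.9) = 92 − 20.99 = 71.01 dB.
woodworking router: 93 − 20·log₁₀(13.8/1.9) = 93 − 17.22 = 75.78 dB.
Σ 10^(L/10) = 5.189e+07 → L_total = 10·log₁₀(5.189e+07) = 77.15 dB.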